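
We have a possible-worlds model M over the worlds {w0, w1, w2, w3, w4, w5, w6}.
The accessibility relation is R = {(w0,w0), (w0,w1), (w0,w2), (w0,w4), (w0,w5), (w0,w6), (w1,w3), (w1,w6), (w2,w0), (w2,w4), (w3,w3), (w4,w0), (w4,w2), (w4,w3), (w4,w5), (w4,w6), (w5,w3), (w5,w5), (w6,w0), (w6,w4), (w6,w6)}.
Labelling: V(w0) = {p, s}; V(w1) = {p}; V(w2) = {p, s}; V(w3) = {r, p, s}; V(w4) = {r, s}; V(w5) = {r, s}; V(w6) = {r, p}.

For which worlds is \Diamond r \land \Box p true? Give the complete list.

w1, w3

Let φ = \Diamond r \land \Box p. Evaluate φ at each world:
  w0 (successors {w0, w1, w2, w4, w5, w6}): φ is false.
  w1 (successors {w3, w6}): φ is true.
  w2 (successors {w0, w4}): φ is false.
  w3 (successors {w3}): φ is true.
  w4 (successors {w0, w2, w3, w5, w6}): φ is false.
  w5 (successors {w3, w5}): φ is false.
  w6 (successors {w0, w4, w6}): φ is false.
For instance, at w6:
  At w6: \Diamond r is true, \Box p is false, so \Diamond r \land \Box p is false.
    At w6: \Diamond r requires r at some successor in {w0, w4, w6}.
      r holds at w4, so \Diamond r is true at w6.
    At w6: \Box p requires p at every successor {w0, w4, w6}.
      p fails at w4, so \Box p is false at w6.
Satisfying worlds: {w1, w3}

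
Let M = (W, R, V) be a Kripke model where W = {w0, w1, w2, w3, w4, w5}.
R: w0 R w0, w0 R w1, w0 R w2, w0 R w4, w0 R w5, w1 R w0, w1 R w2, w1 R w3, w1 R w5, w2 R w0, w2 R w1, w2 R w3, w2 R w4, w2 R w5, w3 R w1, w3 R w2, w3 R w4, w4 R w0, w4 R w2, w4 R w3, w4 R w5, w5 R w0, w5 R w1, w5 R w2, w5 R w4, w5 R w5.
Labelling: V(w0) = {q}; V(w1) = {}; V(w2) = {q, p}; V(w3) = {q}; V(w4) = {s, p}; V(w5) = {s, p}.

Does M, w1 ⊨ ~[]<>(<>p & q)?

No

Recall that []ψ holds at a world iff ψ holds at every accessible world, and <>ψ holds iff ψ holds at some accessible world.
At w1: []<>(<>p & q) is true, so ~[]<>(<>p & q) is false.
  At w1: []<>(<>p & q) requires <>(<>p & q) at every successor {w0, w2, w3, w5}.
    At w0: <>(<>p & q) is true.
    At w2: <>(<>p & q) is true.
    At w3: <>(<>p & q) is true.
    At w5: <>(<>p & q) is true.
  So []<>(<>p & q) is true at w1.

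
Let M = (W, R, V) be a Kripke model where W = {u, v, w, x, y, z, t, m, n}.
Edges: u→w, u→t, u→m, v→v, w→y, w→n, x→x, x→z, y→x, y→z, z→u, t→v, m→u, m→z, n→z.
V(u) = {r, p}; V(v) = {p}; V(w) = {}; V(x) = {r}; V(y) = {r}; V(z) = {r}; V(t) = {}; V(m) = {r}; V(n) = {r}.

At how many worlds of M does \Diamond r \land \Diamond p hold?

Recall that \Diamond ψ holds at a world iff ψ holds at some accessible world.
Let φ = \Diamond r \land \Diamond p. Evaluate φ at each world:
  u (successors {w, t, m}): φ is false.
  v (successors {v}): φ is false.
  w (successors {y, n}): φ is false.
  x (successors {x, z}): φ is false.
  y (successors {x, z}): φ is false.
  z (successors {u}): φ is true.
  t (successors {v}): φ is false.
  m (successors {u, z}): φ is true.
  n (successors {z}): φ is false.
For instance, at m:
  At m: \Diamond r is true, \Diamond p is true, so \Diamond r \land \Diamond p is true.
    At m: \Diamond r requires r at some successor in {u, z}.
      r holds at u, so \Diamond r is true at m.
    At m: \Diamond p requires p at some successor in {u, z}.
      p holds at u, so \Diamond p is true at m.
Satisfying worlds: {z, m}

2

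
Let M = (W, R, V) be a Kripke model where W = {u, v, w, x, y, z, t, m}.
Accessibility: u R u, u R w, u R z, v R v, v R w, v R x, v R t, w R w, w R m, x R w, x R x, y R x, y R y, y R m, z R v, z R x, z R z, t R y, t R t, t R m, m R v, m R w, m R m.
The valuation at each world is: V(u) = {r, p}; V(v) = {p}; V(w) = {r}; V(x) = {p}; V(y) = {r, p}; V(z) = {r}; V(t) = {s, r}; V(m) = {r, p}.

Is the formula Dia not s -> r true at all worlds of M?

Let φ = Dia not s -> r. Evaluate φ at each world:
  u (successors {u, w, z}): φ is true.
  v (successors {v, w, x, t}): φ is false.
  w (successors {w, m}): φ is true.
  x (successors {w, x}): φ is false.
  y (successors {x, y, m}): φ is true.
  z (successors {v, x, z}): φ is true.
  t (successors {y, t, m}): φ is true.
  m (successors {v, w, m}): φ is true.
Detail at v (counterexample):
  At v: Dia not s is true, r is false, so Dia not s -> r is false.
    At v: Dia not s requires not s at some successor in {v, w, x, t}.
      not s holds at v, so Dia not s is true at v.

No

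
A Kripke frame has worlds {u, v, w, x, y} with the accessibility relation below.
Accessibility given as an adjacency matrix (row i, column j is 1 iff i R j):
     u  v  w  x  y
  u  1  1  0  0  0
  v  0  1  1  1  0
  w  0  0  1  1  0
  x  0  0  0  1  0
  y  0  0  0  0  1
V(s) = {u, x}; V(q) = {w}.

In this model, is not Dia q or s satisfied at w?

No

At w: not Dia q is false, s is false, so not Dia q or s is false.
  At w: Dia q is true, so not Dia q is false.
    At w: Dia q requires q at some successor in {w, x}.
      q holds at w, so Dia q is true at w.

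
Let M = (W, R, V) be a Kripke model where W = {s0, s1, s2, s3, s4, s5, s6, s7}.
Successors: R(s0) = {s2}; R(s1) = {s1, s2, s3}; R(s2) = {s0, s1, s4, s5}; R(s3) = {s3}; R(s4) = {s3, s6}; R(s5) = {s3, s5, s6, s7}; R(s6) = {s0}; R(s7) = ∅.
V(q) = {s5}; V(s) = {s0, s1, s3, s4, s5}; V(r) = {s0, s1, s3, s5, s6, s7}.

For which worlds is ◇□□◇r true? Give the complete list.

s1, s3, s4, s5

Let φ = ◇□□◇r. Evaluate φ at each world:
  s0 (successors {s2}): φ is false.
  s1 (successors {s1, s2, s3}): φ is true.
  s2 (successors {s0, s1, s4, s5}): φ is false.
  s3 (successors {s3}): φ is true.
  s4 (successors {s3, s6}): φ is true.
  s5 (successors {s3, s5, s6, s7}): φ is true.
  s6 (successors {s0}): φ is false.
  s7 (successors ∅): φ is false.
For instance, at s4:
  At s4: ◇□□◇r requires □□◇r at some successor in {s3, s6}.
    □□◇r holds at s3, so ◇□□◇r is true at s4.
      At s3: □□◇r requires □◇r at every successor {s3}.
        At s3: □◇r is true.
      So □□◇r is true at s3.
Satisfying worlds: {s1, s3, s4, s5}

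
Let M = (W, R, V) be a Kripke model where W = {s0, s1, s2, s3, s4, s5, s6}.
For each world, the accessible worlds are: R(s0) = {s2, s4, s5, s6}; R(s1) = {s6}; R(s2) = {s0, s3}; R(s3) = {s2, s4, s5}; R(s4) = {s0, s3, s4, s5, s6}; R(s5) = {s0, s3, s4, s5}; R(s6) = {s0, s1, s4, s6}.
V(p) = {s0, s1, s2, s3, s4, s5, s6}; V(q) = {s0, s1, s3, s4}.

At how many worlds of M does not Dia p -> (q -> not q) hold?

7

Let φ = not Dia p -> (q -> not q). Evaluate φ at each world:
  s0 (successors {s2, s4, s5, s6}): φ is true.
  s1 (successors {s6}): φ is true.
  s2 (successors {s0, s3}): φ is true.
  s3 (successors {s2, s4, s5}): φ is true.
  s4 (successors {s0, s3, s4, s5, s6}): φ is true.
  s5 (successors {s0, s3, s4, s5}): φ is true.
  s6 (successors {s0, s1, s4, s6}): φ is true.
For instance, at s1:
  At s1: not Dia p is false, q -> not q is false, so not Dia p -> (q -> not q) is true.
    At s1: Dia p is true, so not Dia p is false.
      At s1: Dia p requires p at some successor in {s6}.
        p holds at s6, so Dia p is true at s1.
Satisfying worlds: {s0, s1, s2, s3, s4, s5, s6}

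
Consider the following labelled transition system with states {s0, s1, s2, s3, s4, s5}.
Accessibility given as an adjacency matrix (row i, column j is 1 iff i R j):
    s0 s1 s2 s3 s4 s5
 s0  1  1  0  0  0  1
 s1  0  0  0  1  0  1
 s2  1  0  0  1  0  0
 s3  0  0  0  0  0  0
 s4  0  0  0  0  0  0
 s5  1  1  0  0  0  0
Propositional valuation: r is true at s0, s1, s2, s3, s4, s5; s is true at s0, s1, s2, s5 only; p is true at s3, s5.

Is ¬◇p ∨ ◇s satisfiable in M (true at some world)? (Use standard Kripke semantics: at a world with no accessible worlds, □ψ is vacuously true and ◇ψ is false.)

Recall that ◇ψ holds at a world iff ψ holds at some accessible world.
Let φ = ¬◇p ∨ ◇s. Evaluate φ at each world:
  s0 (successors {s0, s1, s5}): φ is true.
  s1 (successors {s3, s5}): φ is true.
  s2 (successors {s0, s3}): φ is true.
  s3 (successors ∅): φ is true.
  s4 (successors ∅): φ is true.
  s5 (successors {s0, s1}): φ is true.
Detail at s0 (witness):
  At s0: ¬◇p is false, ◇s is true, so ¬◇p ∨ ◇s is true.
    At s0: ◇p is true, so ¬◇p is false.
      At s0: ◇p requires p at some successor in {s0, s1, s5}.
        p holds at s5, so ◇p is true at s0.
    At s0: ◇s requires s at some successor in {s0, s1, s5}.
      s holds at s0, so ◇s is true at s0.

Yes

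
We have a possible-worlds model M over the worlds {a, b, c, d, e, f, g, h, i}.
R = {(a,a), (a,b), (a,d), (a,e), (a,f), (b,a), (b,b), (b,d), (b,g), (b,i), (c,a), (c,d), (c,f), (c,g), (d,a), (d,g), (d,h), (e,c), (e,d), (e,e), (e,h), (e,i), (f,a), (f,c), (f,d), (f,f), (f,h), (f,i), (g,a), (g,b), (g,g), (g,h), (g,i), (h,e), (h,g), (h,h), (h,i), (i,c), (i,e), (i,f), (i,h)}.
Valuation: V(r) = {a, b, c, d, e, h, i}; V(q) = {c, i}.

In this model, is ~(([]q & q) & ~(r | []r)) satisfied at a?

Yes

Recall that []ψ holds at a world iff ψ holds at every accessible world, and <>ψ holds iff ψ holds at some accessible world.
At a: ([]q & q) & ~(r | []r) is false, so ~(([]q & q) & ~(r | []r)) is true.
  At a: []q & q is false, ~(r | []r) is false, so ([]q & q) & ~(r | []r) is false.
    At a: []q is false, q is false, so []q & q is false.
      At a: []q requires q at every successor {a, b, d, e, f}.
        q fails at a, so []q is false at a.
    At a: r | []r is true, so ~(r | []r) is false.
      At a: r is true, []r is false, so r | []r is true.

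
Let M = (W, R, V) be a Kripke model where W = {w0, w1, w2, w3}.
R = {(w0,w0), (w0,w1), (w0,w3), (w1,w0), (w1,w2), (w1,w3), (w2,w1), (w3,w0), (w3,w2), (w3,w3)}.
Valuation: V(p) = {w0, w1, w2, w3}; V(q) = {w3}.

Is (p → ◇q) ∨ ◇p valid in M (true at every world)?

Let φ = (p → ◇q) ∨ ◇p. Evaluate φ at each world:
  w0 (successors {w0, w1, w3}): φ is true.
  w1 (successors {w0, w2, w3}): φ is true.
  w2 (successors {w1}): φ is true.
  w3 (successors {w0, w2, w3}): φ is true.
For instance, at w2:
  At w2: p → ◇q is false, ◇p is true, so (p → ◇q) ∨ ◇p is true.
    At w2: p is true, ◇q is false, so p → ◇q is false.
      At w2: ◇q requires q at some successor in {w1}.
        At w1: q is false.
      So ◇q is false at w2.
    At w2: ◇p requires p at some successor in {w1}.
      p holds at w1, so ◇p is true at w2.

Yes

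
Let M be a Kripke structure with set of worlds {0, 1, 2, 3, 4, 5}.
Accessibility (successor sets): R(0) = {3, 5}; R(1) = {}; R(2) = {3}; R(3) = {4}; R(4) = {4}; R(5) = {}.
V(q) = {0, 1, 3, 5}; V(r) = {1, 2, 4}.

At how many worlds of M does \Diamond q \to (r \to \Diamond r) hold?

5

Let φ = \Diamond q \to (r \to \Diamond r). Evaluate φ at each world:
  0 (successors {3, 5}): φ is true.
  1 (successors ∅): φ is true.
  2 (successors {3}): φ is false.
  3 (successors {4}): φ is true.
  4 (successors {4}): φ is true.
  5 (successors ∅): φ is true.
For instance, at 3:
  At 3: \Diamond q is false, r \to \Diamond r is true, so \Diamond q \to (r \to \Diamond r) is true.
    At 3: \Diamond q requires q at some successor in {4}.
      At 4: q is false.
    So \Diamond q is false at 3.
    At 3: r is false, \Diamond r is true, so r \to \Diamond r is true.
      At 3: \Diamond r requires r at some successor in {4}.
        r holds at 4, so \Diamond r is true at 3.
Satisfying worlds: {0, 1, 3, 4, 5}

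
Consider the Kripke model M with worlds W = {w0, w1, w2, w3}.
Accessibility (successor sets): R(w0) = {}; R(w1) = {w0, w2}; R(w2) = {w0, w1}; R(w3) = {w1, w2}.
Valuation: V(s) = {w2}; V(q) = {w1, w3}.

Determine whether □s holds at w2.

No

At w2: □s requires s at every successor {w0, w1}.
  s fails at w0, so □s is false at w2.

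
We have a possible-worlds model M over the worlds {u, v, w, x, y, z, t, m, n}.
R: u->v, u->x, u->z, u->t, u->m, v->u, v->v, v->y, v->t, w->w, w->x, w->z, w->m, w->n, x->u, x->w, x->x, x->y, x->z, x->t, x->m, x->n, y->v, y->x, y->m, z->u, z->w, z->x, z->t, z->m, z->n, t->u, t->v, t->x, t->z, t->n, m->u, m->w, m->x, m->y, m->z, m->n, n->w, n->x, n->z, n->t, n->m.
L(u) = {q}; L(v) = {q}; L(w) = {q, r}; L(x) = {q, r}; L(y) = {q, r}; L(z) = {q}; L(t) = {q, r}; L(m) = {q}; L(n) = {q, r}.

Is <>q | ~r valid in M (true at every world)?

Yes

Let φ = <>q | ~r. Evaluate φ at each world:
  u (successors {v, x, z, t, m}): φ is true.
  v (successors {u, v, y, t}): φ is true.
  w (successors {w, x, z, m, n}): φ is true.
  x (successors {u, w, x, y, z, t, m, n}): φ is true.
  y (successors {v, x, m}): φ is true.
  z (successors {u, w, x, t, m, n}): φ is true.
  t (successors {u, v, x, z, n}): φ is true.
  m (successors {u, w, x, y, z, n}): φ is true.
  n (successors {w, x, z, t, m}): φ is true.
For instance, at u:
  At u: <>q is true, ~r is true, so <>q | ~r is true.
    At u: <>q requires q at some successor in {v, x, z, t, m}.
      q holds at v, so <>q is true at u.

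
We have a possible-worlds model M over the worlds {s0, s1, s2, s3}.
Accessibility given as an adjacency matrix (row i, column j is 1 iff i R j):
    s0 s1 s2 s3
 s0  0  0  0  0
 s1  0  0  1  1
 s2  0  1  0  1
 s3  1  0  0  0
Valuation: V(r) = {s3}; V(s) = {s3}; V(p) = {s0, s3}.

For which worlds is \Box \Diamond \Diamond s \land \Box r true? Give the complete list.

s0

Let φ = \Box \Diamond \Diamond s \land \Box r. Evaluate φ at each world:
  s0 (successors ∅): φ is true.
  s1 (successors {s2, s3}): φ is false.
  s2 (successors {s1, s3}): φ is false.
  s3 (successors {s0}): φ is false.
For instance, at s3:
  At s3: \Box \Diamond \Diamond s is false, \Box r is false, so \Box \Diamond \Diamond s \land \Box r is false.
    At s3: \Box \Diamond \Diamond s requires \Diamond \Diamond s at every successor {s0}.
      \Diamond \Diamond s fails at s0, so \Box \Diamond \Diamond s is false at s3.
    At s3: \Box r requires r at every successor {s0}.
      r fails at s0, so \Box r is false at s3.
Satisfying worlds: {s0}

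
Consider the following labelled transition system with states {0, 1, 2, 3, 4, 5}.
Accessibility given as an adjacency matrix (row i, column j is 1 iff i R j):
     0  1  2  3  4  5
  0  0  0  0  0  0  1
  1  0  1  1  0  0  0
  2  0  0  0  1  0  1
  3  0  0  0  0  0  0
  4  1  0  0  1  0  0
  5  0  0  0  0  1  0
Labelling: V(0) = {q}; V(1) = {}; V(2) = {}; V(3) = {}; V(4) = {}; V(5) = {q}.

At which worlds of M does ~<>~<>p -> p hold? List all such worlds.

Recall that <>ψ holds at a world iff ψ holds at some accessible world.
Let φ = ~<>~<>p -> p. Evaluate φ at each world:
  0 (successors {5}): φ is true.
  1 (successors {1, 2}): φ is true.
  2 (successors {3, 5}): φ is true.
  3 (successors ∅): φ is false.
  4 (successors {0, 3}): φ is true.
  5 (successors {4}): φ is true.
For instance, at 4:
  At 4: ~<>~<>p is false, p is false, so ~<>~<>p -> p is true.
    At 4: <>~<>p is true, so ~<>~<>p is false.
      At 4: <>~<>p requires ~<>p at some successor in {0, 3}.
        ~<>p holds at 0, so <>~<>p is true at 4.
Satisfying worlds: {0, 1, 2, 4, 5}

0, 1, 2, 4, 5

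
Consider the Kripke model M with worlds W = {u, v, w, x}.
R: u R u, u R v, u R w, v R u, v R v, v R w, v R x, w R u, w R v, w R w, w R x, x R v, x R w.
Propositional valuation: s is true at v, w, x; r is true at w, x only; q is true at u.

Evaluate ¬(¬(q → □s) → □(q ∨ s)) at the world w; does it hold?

No

Recall that □ψ holds at a world iff ψ holds at every accessible world, and ◇ψ holds iff ψ holds at some accessible world.
At w: ¬(q → □s) → □(q ∨ s) is true, so ¬(¬(q → □s) → □(q ∨ s)) is false.
  At w: ¬(q → □s) is false, □(q ∨ s) is true, so ¬(q → □s) → □(q ∨ s) is true.
    At w: q → □s is true, so ¬(q → □s) is false.
      At w: q is false, □s is false, so q → □s is true.
    At w: □(q ∨ s) requires q ∨ s at every successor {u, v, w, x}.
      At u: q ∨ s is true.
      At v: q ∨ s is true.
      At w: q ∨ s is true.
      At x: q ∨ s is true.
    So □(q ∨ s) is true at w.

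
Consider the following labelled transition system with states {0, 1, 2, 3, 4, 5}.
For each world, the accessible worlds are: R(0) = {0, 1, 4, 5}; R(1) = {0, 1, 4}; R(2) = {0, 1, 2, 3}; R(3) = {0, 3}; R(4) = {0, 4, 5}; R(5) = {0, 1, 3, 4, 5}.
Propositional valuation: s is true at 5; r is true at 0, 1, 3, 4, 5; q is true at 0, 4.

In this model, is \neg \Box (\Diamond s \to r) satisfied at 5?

No

At 5: \Box (\Diamond s \to r) is true, so \neg \Box (\Diamond s \to r) is false.
  At 5: \Box (\Diamond s \to r) requires \Diamond s \to r at every successor {0, 1, 3, 4, 5}.
    At 0: \Diamond s \to r is true.
    At 1: \Diamond s \to r is true.
    At 3: \Diamond s \to r is true.
    At 4: \Diamond s \to r is true.
    At 5: \Diamond s \to r is true.
  So \Box (\Diamond s \to r) is true at 5.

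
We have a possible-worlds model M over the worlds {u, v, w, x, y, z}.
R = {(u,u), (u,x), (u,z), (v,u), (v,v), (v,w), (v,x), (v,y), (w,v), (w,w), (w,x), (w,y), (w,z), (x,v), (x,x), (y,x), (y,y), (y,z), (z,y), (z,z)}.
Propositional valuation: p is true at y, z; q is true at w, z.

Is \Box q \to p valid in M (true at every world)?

Let φ = \Box q \to p. Evaluate φ at each world:
  u (successors {u, x, z}): φ is true.
  v (successors {u, v, w, x, y}): φ is true.
  w (successors {v, w, x, y, z}): φ is true.
  x (successors {v, x}): φ is true.
  y (successors {x, y, z}): φ is true.
  z (successors {y, z}): φ is true.
For instance, at x:
  At x: \Box q is false, p is false, so \Box q \to p is true.
    At x: \Box q requires q at every successor {v, x}.
      q fails at v, so \Box q is false at x.

Yes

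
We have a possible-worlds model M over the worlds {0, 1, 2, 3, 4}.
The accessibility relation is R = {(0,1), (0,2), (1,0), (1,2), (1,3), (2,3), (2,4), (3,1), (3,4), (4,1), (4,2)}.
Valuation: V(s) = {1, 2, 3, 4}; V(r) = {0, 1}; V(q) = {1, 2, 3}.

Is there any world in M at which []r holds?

Recall that []ψ holds at a world iff ψ holds at every accessible world, and <>ψ holds iff ψ holds at some accessible world.
Let φ = []r. Evaluate φ at each world:
  0 (successors {1, 2}): φ is false.
  1 (successors {0, 2, 3}): φ is false.
  2 (successors {3, 4}): φ is false.
  3 (successors {1, 4}): φ is false.
  4 (successors {1, 2}): φ is false.
For instance, at 0:
  At 0: []r requires r at every successor {1, 2}.
    r fails at 2, so []r is false at 0.

No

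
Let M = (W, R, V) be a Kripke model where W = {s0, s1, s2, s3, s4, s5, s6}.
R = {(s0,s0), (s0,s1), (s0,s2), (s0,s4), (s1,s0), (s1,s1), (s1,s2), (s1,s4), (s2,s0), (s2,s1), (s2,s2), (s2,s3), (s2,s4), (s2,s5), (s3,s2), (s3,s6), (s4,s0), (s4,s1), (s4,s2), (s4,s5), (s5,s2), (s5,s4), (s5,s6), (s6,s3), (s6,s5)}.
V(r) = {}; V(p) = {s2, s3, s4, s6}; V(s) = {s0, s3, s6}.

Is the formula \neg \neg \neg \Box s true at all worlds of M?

Let φ = \neg \neg \neg \Box s. Evaluate φ at each world:
  s0 (successors {s0, s1, s2, s4}): φ is true.
  s1 (successors {s0, s1, s2, s4}): φ is true.
  s2 (successors {s0, s1, s2, s3, s4, s5}): φ is true.
  s3 (successors {s2, s6}): φ is true.
  s4 (successors {s0, s1, s2, s5}): φ is true.
  s5 (successors {s2, s4, s6}): φ is true.
  s6 (successors {s3, s5}): φ is true.
For instance, at s1:
  At s1: \neg \neg \Box s is false, so \neg \neg \neg \Box s is true.
    At s1: \neg \Box s is true, so \neg \neg \Box s is false.
      At s1: \Box s is false, so \neg \Box s is true.

Yes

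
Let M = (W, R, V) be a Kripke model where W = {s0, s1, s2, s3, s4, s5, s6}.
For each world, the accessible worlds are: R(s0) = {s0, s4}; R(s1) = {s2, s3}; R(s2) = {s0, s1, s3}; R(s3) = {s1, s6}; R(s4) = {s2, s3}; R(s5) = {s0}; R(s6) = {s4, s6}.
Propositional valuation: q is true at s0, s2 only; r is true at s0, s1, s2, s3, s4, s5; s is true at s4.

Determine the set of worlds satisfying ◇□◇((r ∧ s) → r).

Let φ = ◇□◇((r ∧ s) → r). Evaluate φ at each world:
  s0 (successors {s0, s4}): φ is true.
  s1 (successors {s2, s3}): φ is true.
  s2 (successors {s0, s1, s3}): φ is true.
  s3 (successors {s1, s6}): φ is true.
  s4 (successors {s2, s3}): φ is true.
  s5 (successors {s0}): φ is true.
  s6 (successors {s4, s6}): φ is true.
For instance, at s3:
  At s3: ◇□◇((r ∧ s) → r) requires □◇((r ∧ s) → r) at some successor in {s1, s6}.
    □◇((r ∧ s) → r) holds at s1, so ◇□◇((r ∧ s) → r) is true at s3.
      At s1: □◇((r ∧ s) → r) requires ◇((r ∧ s) → r) at every successor {s2, s3}.
        At s2: ◇((r ∧ s) → r) is true.
        At s3: ◇((r ∧ s) → r) is true.
      So □◇((r ∧ s) → r) is true at s1.
Satisfying worlds: {s0, s1, s2, s3, s4, s5, s6}

s0, s1, s2, s3, s4, s5, s6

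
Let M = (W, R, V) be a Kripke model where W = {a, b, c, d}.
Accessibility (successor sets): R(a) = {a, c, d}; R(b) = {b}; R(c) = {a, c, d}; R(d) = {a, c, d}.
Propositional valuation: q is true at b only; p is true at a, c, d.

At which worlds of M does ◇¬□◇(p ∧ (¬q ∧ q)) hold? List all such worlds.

Recall that □ψ holds at a world iff ψ holds at every accessible world, and ◇ψ holds iff ψ holds at some accessible world.
Let φ = ◇¬□◇(p ∧ (¬q ∧ q)). Evaluate φ at each world:
  a (successors {a, c, d}): φ is true.
  b (successors {b}): φ is true.
  c (successors {a, c, d}): φ is true.
  d (successors {a, c, d}): φ is true.
For instance, at d:
  At d: ◇¬□◇(p ∧ (¬q ∧ q)) requires ¬□◇(p ∧ (¬q ∧ q)) at some successor in {a, c, d}.
    ¬□◇(p ∧ (¬q ∧ q)) holds at a, so ◇¬□◇(p ∧ (¬q ∧ q)) is true at d.
      At a: □◇(p ∧ (¬q ∧ q)) is false, so ¬□◇(p ∧ (¬q ∧ q)) is true.
Satisfying worlds: {a, b, c, d}

a, b, c, d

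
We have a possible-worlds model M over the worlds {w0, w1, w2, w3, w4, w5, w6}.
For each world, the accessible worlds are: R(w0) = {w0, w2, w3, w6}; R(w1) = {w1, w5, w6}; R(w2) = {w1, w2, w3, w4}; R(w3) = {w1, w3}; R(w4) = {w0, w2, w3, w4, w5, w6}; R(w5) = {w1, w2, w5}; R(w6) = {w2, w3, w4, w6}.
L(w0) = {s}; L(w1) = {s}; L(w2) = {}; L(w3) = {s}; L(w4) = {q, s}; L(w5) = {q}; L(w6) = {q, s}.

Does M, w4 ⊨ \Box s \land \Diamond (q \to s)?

At w4: \Box s is false, \Diamond (q \to s) is true, so \Box s \land \Diamond (q \to s) is false.
  At w4: \Box s requires s at every successor {w0, w2, w3, w4, w5, w6}.
    s fails at w2, so \Box s is false at w4.
  At w4: \Diamond (q \to s) requires q \to s at some successor in {w0, w2, w3, w4, w5, w6}.
    q \to s holds at w0, so \Diamond (q \to s) is true at w4.

No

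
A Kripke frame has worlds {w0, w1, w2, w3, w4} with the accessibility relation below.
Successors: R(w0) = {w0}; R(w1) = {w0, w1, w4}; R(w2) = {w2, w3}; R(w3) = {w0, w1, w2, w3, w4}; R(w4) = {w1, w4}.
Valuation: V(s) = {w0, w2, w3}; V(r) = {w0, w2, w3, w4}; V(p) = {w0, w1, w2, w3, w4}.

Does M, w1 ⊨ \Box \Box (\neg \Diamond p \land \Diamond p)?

No

At w1: \Box \Box (\neg \Diamond p \land \Diamond p) requires \Box (\neg \Diamond p \land \Diamond p) at every successor {w0, w1, w4}.
  \Box (\neg \Diamond p \land \Diamond p) fails at w0, so \Box \Box (\neg \Diamond p \land \Diamond p) is false at w1.
    At w0: \Box (\neg \Diamond p \land \Diamond p) requires \neg \Diamond p \land \Diamond p at every successor {w0}.
      \neg \Diamond p \land \Diamond p fails at w0, so \Box (\neg \Diamond p \land \Diamond p) is false at w0.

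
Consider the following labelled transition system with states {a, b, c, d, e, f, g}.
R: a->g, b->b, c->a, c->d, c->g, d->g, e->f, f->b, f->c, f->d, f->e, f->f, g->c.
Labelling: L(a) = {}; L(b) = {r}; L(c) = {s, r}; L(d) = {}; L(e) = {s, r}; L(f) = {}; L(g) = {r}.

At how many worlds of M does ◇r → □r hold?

Let φ = ◇r → □r. Evaluate φ at each world:
  a (successors {g}): φ is true.
  b (successors {b}): φ is true.
  c (successors {a, d, g}): φ is false.
  d (successors {g}): φ is true.
  e (successors {f}): φ is true.
  f (successors {b, c, d, e, f}): φ is false.
  g (successors {c}): φ is true.
For instance, at f:
  At f: ◇r is true, □r is false, so ◇r → □r is false.
    At f: ◇r requires r at some successor in {b, c, d, e, f}.
      r holds at b, so ◇r is true at f.
    At f: □r requires r at every successor {b, c, d, e, f}.
      r fails at d, so □r is false at f.
Satisfying worlds: {a, b, d, e, g}

5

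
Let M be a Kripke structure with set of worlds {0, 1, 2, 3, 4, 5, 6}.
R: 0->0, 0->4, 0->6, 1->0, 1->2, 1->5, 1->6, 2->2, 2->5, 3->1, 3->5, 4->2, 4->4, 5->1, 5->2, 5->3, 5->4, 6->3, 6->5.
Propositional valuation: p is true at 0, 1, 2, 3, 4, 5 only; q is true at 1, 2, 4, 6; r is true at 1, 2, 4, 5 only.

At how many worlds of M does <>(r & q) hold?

6

Recall that <>ψ holds at a world iff ψ holds at some accessible world.
Let φ = <>(r & q). Evaluate φ at each world:
  0 (successors {0, 4, 6}): φ is true.
  1 (successors {0, 2, 5, 6}): φ is true.
  2 (successors {2, 5}): φ is true.
  3 (successors {1, 5}): φ is true.
  4 (successors {2, 4}): φ is true.
  5 (successors {1, 2, 3, 4}): φ is true.
  6 (successors {3, 5}): φ is false.
For instance, at 1:
  At 1: <>(r & q) requires r & q at some successor in {0, 2, 5, 6}.
    r & q holds at 2, so <>(r & q) is true at 1.
Satisfying worlds: {0, 1, 2, 3, 4, 5}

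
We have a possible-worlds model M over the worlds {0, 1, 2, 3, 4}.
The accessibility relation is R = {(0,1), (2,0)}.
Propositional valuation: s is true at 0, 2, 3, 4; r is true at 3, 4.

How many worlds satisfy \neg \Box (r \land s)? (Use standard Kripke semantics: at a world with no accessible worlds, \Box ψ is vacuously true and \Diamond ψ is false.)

2

Let φ = \neg \Box (r \land s). Evaluate φ at each world:
  0 (successors {1}): φ is true.
  1 (successors ∅): φ is false.
  2 (successors {0}): φ is true.
  3 (successors ∅): φ is false.
  4 (successors ∅): φ is false.
For instance, at 2:
  At 2: \Box (r \land s) is false, so \neg \Box (r \land s) is true.
    At 2: \Box (r \land s) requires r \land s at every successor {0}.
      r \land s fails at 0, so \Box (r \land s) is false at 2.
Satisfying worlds: {0, 2}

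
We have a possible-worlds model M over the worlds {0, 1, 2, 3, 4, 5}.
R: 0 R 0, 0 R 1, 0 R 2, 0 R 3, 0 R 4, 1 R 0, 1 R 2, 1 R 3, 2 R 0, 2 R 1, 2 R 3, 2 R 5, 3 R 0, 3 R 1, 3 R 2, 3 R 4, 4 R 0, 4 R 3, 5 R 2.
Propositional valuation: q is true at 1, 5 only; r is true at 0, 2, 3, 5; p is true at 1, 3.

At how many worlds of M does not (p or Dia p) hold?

1

Let φ = not (p or Dia p). Evaluate φ at each world:
  0 (successors {0, 1, 2, 3, 4}): φ is false.
  1 (successors {0, 2, 3}): φ is false.
  2 (successors {0, 1, 3, 5}): φ is false.
  3 (successors {0, 1, 2, 4}): φ is false.
  4 (successors {0, 3}): φ is false.
  5 (successors {2}): φ is true.
For instance, at 2:
  At 2: p or Dia p is true, so not (p or Dia p) is false.
    At 2: p is false, Dia p is true, so p or Dia p is true.
      At 2: Dia p requires p at some successor in {0, 1, 3, 5}.
        p holds at 1, so Dia p is true at 2.
Satisfying worlds: {5}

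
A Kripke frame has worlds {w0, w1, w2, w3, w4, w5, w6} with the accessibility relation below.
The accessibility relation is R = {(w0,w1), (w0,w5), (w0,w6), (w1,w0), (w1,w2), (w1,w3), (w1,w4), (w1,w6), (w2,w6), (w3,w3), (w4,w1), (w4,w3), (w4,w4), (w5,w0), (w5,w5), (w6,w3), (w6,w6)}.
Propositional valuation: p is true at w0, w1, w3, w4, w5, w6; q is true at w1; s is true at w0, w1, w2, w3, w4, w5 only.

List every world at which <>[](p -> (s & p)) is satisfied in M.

w0, w1, w3, w4, w5, w6

Recall that []ψ holds at a world iff ψ holds at every accessible world, and <>ψ holds iff ψ holds at some accessible world.
Let φ = <>[](p -> (s & p)). Evaluate φ at each world:
  w0 (successors {w1, w5, w6}): φ is true.
  w1 (successors {w0, w2, w3, w4, w6}): φ is true.
  w2 (successors {w6}): φ is false.
  w3 (successors {w3}): φ is true.
  w4 (successors {w1, w3, w4}): φ is true.
  w5 (successors {w0, w5}): φ is true.
  w6 (successors {w3, w6}): φ is true.
For instance, at w0:
  At w0: <>[](p -> (s & p)) requires [](p -> (s & p)) at some successor in {w1, w5, w6}.
    [](p -> (s & p)) holds at w5, so <>[](p -> (s & p)) is true at w0.
      At w5: [](p -> (s & p)) requires p -> (s & p) at every successor {w0, w5}.
        At w0: p -> (s & p) is true.
        At w5: p -> (s & p) is true.
      So [](p -> (s & p)) is true at w5.
Satisfying worlds: {w0, w1, w3, w4, w5, w6}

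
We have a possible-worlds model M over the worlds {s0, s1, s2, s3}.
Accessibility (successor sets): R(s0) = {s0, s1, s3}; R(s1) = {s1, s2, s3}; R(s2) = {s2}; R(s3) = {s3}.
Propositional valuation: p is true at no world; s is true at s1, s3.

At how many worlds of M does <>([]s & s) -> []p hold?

Let φ = <>([]s & s) -> []p. Evaluate φ at each world:
  s0 (successors {s0, s1, s3}): φ is false.
  s1 (successors {s1, s2, s3}): φ is false.
  s2 (successors {s2}): φ is true.
  s3 (successors {s3}): φ is false.
For instance, at s1:
  At s1: <>([]s & s) is true, []p is false, so <>([]s & s) -> []p is false.
    At s1: <>([]s & s) requires []s & s at some successor in {s1, s2, s3}.
      []s & s holds at s3, so <>([]s & s) is true at s1.
    At s1: []p requires p at every successor {s1, s2, s3}.
      p fails at s1, so []p is false at s1.
Satisfying worlds: {s2}

1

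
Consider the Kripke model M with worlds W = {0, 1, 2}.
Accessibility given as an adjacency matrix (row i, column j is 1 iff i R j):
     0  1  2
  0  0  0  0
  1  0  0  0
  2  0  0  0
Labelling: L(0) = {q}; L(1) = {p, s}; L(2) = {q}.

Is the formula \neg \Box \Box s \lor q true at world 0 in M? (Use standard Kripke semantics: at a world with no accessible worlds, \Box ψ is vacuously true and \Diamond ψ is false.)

At 0: \neg \Box \Box s is false, q is true, so \neg \Box \Box s \lor q is true.
  At 0: \Box \Box s is true, so \neg \Box \Box s is false.
    At 0: no accessible worlds, so \Box \Box s holds vacuously.

Yes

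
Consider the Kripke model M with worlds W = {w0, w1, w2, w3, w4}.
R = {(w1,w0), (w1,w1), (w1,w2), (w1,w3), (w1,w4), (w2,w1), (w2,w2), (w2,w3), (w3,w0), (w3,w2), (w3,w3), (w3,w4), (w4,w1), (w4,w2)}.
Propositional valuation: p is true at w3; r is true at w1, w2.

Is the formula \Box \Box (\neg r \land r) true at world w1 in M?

Recall that \Box ψ holds at a world iff ψ holds at every accessible world, and \Diamond ψ holds iff ψ holds at some accessible world.
At w1: \Box \Box (\neg r \land r) requires \Box (\neg r \land r) at every successor {w0, w1, w2, w3, w4}.
  \Box (\neg r \land r) fails at w1, so \Box \Box (\neg r \land r) is false at w1.
    At w1: \Box (\neg r \land r) requires \neg r \land r at every successor {w0, w1, w2, w3, w4}.
      \neg r \land r fails at w0, so \Box (\neg r \land r) is false at w1.

No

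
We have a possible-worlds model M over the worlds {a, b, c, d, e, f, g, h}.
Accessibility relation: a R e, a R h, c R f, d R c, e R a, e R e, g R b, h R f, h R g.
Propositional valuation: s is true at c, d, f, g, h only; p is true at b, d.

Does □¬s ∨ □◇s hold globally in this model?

Recall that □ψ holds at a world iff ψ holds at every accessible world, and ◇ψ holds iff ψ holds at some accessible world.
Let φ = □¬s ∨ □◇s. Evaluate φ at each world:
  a (successors {e, h}): φ is false.
  b (successors ∅): φ is true.
  c (successors {f}): φ is false.
  d (successors {c}): φ is true.
  e (successors {a, e}): φ is true.
  f (successors ∅): φ is true.
  g (successors {b}): φ is true.
  h (successors {f, g}): φ is false.
Detail at a (counterexample):
  At a: □¬s is false, □◇s is false, so □¬s ∨ □◇s is false.
    At a: □¬s requires ¬s at every successor {e, h}.
      ¬s fails at h, so □¬s is false at a.
    At a: □◇s requires ◇s at every successor {e, h}.
      ◇s fails at e, so □◇s is false at a.

No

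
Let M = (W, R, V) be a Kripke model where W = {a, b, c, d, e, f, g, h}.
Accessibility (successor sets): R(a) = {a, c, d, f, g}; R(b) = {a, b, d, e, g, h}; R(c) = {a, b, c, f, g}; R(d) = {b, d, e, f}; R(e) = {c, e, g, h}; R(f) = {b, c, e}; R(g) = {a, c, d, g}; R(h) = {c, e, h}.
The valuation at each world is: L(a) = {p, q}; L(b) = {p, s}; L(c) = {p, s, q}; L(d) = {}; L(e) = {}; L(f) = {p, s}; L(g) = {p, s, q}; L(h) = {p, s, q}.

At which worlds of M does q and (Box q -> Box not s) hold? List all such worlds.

a, c, g, h

Let φ = q and (Box q -> Box not s). Evaluate φ at each world:
  a (successors {a, c, d, f, g}): φ is true.
  b (successors {a, b, d, e, g, h}): φ is false.
  c (successors {a, b, c, f, g}): φ is true.
  d (successors {b, d, e, f}): φ is false.
  e (successors {c, e, g, h}): φ is false.
  f (successors {b, c, e}): φ is false.
  g (successors {a, c, d, g}): φ is true.
  h (successors {c, e, h}): φ is true.
For instance, at g:
  At g: q is true, Box q -> Box not s is true, so q and (Box q -> Box not s) is true.
    At g: Box q is false, Box not s is false, so Box q -> Box not s is true.
      At g: Box q requires q at every successor {a, c, d, g}.
        q fails at d, so Box q is false at g.
      At g: Box not s requires not s at every successor {a, c, d, g}.
        not s fails at c, so Box not s is false at g.
Satisfying worlds: {a, c, g, h}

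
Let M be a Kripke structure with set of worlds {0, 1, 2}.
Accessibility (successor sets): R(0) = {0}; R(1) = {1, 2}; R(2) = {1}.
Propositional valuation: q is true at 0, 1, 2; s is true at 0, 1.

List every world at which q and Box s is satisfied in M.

0, 2

Let φ = q and Box s. Evaluate φ at each world:
  0 (successors {0}): φ is true.
  1 (successors {1, 2}): φ is false.
  2 (successors {1}): φ is true.
For instance, at 1:
  At 1: q is true, Box s is false, so q and Box s is false.
    At 1: Box s requires s at every successor {1, 2}.
      s fails at 2, so Box s is false at 1.
Satisfying worlds: {0, 2}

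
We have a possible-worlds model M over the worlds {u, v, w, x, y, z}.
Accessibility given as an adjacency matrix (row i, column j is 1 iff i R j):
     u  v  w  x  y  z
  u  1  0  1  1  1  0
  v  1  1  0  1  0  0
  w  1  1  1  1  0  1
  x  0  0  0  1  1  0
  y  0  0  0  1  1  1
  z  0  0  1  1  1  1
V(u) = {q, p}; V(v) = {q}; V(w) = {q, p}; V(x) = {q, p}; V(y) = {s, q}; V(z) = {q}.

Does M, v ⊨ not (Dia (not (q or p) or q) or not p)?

At v: Dia (not (q or p) or q) or not p is true, so not (Dia (not (q or p) or q) or not p) is false.
  At v: Dia (not (q or p) or q) is true, not p is true, so Dia (not (q or p) or q) or not p is true.
    At v: Dia (not (q or p) or q) requires not (q or p) or q at some successor in {u, v, x}.
      not (q or p) or q holds at u, so Dia (not (q or p) or q) is true at v.

No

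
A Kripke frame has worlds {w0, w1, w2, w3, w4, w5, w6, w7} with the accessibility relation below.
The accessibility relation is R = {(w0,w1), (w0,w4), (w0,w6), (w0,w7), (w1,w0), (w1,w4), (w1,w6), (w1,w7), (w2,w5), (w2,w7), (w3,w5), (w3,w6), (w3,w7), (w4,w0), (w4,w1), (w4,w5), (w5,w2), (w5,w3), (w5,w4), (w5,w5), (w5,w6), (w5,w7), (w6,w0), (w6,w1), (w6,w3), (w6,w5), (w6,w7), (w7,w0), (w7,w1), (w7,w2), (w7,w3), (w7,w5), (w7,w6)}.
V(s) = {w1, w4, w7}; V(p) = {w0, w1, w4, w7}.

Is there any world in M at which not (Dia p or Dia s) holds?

Recall that Dia ψ holds at a world iff ψ holds at some accessible world.
Let φ = not (Dia p or Dia s). Evaluate φ at each world:
  w0 (successors {w1, w4, w6, w7}): φ is false.
  w1 (successors {w0, w4, w6, w7}): φ is false.
  w2 (successors {w5, w7}): φ is false.
  w3 (successors {w5, w6, w7}): φ is false.
  w4 (successors {w0, w1, w5}): φ is false.
  w5 (successors {w2, w3, w4, w5, w6, w7}): φ is false.
  w6 (successors {w0, w1, w3, w5, w7}): φ is false.
  w7 (successors {w0, w1, w2, w3, w5, w6}): φ is false.
For instance, at w6:
  At w6: Dia p or Dia s is true, so not (Dia p or Dia s) is false.
    At w6: Dia p is true, Dia s is true, so Dia p or Dia s is true.
      At w6: Dia p requires p at some successor in {w0, w1, w3, w5, w7}.
        p holds at w0, so Dia p is true at w6.
      At w6: Dia s requires s at some successor in {w0, w1, w3, w5, w7}.
        s holds at w1, so Dia s is true at w6.

No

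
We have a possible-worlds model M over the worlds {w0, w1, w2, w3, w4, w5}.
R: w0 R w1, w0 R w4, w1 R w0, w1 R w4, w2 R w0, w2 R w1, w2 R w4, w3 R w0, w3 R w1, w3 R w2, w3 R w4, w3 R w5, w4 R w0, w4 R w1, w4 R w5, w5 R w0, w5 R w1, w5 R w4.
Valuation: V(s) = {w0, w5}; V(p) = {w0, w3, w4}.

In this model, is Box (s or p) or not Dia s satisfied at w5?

No

At w5: Box (s or p) is false, not Dia s is false, so Box (s or p) or not Dia s is false.
  At w5: Box (s or p) requires s or p at every successor {w0, w1, w4}.
    s or p fails at w1, so Box (s or p) is false at w5.
  At w5: Dia s is true, so not Dia s is false.
    At w5: Dia s requires s at some successor in {w0, w1, w4}.
      s holds at w0, so Dia s is true at w5.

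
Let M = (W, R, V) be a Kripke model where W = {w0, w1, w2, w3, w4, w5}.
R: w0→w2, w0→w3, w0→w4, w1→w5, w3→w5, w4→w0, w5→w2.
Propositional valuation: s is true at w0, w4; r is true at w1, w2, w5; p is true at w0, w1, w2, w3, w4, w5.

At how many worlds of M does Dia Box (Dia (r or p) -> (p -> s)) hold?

4

Let φ = Dia Box (Dia (r or p) -> (p -> s)). Evaluate φ at each world:
  w0 (successors {w2, w3, w4}): φ is true.
  w1 (successors {w5}): φ is true.
  w2 (successors ∅): φ is false.
  w3 (successors {w5}): φ is true.
  w4 (successors {w0}): φ is false.
  w5 (successors {w2}): φ is true.
For instance, at w5:
  At w5: Dia Box (Dia (r or p) -> (p -> s)) requires Box (Dia (r or p) -> (p -> s)) at some successor in {w2}.
    Box (Dia (r or p) -> (p -> s)) holds at w2, so Dia Box (Dia (r or p) -> (p -> s)) is true at w5.
      At w2: no accessible worlds, so Box (Dia (r or p) -> (p -> s)) holds vacuously.
Satisfying worlds: {w0, w1, w3, w5}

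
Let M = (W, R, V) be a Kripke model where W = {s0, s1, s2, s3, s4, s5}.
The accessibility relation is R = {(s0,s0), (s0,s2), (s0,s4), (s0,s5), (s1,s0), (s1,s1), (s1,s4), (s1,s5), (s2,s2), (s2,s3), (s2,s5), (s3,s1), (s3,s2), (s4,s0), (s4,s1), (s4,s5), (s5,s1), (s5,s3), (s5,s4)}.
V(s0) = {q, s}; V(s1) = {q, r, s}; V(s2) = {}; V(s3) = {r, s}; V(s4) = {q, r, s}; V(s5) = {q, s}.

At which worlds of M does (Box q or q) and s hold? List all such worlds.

Recall that Box ψ holds at a world iff ψ holds at every accessible world, and Dia ψ holds iff ψ holds at some accessible world.
Let φ = (Box q or q) and s. Evaluate φ at each world:
  s0 (successors {s0, s2, s4, s5}): φ is true.
  s1 (successors {s0, s1, s4, s5}): φ is true.
  s2 (successors {s2, s3, s5}): φ is false.
  s3 (successors {s1, s2}): φ is false.
  s4 (successors {s0, s1, s5}): φ is true.
  s5 (successors {s1, s3, s4}): φ is true.
For instance, at s1:
  At s1: Box q or q is true, s is true, so (Box q or q) and s is true.
    At s1: Box q is true, q is true, so Box q or q is true.
      At s1: Box q requires q at every successor {s0, s1, s4, s5}.
        At s0: q is true.
        At s1: q is true.
        At s4: q is true.
        At s5: q is true.
      So Box q is true at s1.
Satisfying worlds: {s0, s1, s4, s5}

s0, s1, s4, s5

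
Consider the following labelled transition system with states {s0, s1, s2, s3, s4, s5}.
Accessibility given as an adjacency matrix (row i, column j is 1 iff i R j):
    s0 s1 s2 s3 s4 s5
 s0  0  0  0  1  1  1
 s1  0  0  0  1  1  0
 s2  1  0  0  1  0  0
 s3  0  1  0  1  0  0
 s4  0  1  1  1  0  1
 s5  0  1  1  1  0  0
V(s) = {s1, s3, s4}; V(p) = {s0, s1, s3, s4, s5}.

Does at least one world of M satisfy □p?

Let φ = □p. Evaluate φ at each world:
  s0 (successors {s3, s4, s5}): φ is true.
  s1 (successors {s3, s4}): φ is true.
  s2 (successors {s0, s3}): φ is true.
  s3 (successors {s1, s3}): φ is true.
  s4 (successors {s1, s2, s3, s5}): φ is false.
  s5 (successors {s1, s2, s3}): φ is false.
Detail at s0 (witness):
  At s0: □p requires p at every successor {s3, s4, s5}.
    At s3: p is true.
    At s4: p is true.
    At s5: p is true.
  So □p is true at s0.

Yes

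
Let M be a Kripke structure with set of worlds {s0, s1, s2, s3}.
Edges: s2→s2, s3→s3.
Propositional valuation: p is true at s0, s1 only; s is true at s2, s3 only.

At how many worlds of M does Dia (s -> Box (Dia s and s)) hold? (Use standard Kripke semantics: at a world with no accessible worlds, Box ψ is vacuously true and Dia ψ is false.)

2

Let φ = Dia (s -> Box (Dia s and s)). Evaluate φ at each world:
  s0 (successors ∅): φ is false.
  s1 (successors ∅): φ is false.
  s2 (successors {s2}): φ is true.
  s3 (successors {s3}): φ is true.
For instance, at s2:
  At s2: Dia (s -> Box (Dia s and s)) requires s -> Box (Dia s and s) at some successor in {s2}.
    s -> Box (Dia s and s) holds at s2, so Dia (s -> Box (Dia s and s)) is true at s2.
      At s2: s is true, Box (Dia s and s) is true, so s -> Box (Dia s and s) is true.
Satisfying worlds: {s2, s3}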